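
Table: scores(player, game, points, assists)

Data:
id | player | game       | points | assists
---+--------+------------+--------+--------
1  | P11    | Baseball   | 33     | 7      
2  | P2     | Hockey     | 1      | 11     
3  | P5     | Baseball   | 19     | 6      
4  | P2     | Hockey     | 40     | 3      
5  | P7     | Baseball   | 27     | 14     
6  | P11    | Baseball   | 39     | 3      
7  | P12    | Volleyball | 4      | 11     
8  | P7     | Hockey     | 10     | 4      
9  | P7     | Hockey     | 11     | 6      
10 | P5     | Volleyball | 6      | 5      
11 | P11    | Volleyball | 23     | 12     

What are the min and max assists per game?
SELECT game, MIN(assists), MAX(assists)
FROM scores
GROUP BY game

Result:
  Baseball: min=3, max=14
  Hockey: min=3, max=11
  Volleyball: min=5, max=12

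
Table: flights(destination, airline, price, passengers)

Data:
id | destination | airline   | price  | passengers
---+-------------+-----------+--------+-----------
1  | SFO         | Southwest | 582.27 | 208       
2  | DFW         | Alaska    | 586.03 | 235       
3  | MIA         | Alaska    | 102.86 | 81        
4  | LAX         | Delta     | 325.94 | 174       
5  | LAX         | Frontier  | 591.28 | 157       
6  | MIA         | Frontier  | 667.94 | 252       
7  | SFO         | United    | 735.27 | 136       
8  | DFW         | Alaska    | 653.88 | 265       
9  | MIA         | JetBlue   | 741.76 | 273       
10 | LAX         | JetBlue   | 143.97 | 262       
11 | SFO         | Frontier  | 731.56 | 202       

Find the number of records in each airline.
SELECT airline, COUNT(*) as count
FROM flights
GROUP BY airline

Result:
  Alaska: 3
  Delta: 1
  Frontier: 3
  JetBlue: 2
  Southwest: 1
  United: 1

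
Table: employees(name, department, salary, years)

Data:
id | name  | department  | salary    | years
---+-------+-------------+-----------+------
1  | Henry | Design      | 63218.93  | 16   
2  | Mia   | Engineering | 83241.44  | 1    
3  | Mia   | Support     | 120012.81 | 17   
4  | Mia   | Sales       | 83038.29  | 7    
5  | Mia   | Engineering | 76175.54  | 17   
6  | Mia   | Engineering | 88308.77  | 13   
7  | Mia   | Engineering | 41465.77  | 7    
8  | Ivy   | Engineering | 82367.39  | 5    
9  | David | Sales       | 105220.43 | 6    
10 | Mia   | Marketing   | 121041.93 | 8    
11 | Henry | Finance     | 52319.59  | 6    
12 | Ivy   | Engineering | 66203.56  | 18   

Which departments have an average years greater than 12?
SELECT department, AVG(years)
FROM employees
GROUP BY department
HAVING AVG(years) > 12

Result:
  Design: avg=16.00
  Support: avg=17.00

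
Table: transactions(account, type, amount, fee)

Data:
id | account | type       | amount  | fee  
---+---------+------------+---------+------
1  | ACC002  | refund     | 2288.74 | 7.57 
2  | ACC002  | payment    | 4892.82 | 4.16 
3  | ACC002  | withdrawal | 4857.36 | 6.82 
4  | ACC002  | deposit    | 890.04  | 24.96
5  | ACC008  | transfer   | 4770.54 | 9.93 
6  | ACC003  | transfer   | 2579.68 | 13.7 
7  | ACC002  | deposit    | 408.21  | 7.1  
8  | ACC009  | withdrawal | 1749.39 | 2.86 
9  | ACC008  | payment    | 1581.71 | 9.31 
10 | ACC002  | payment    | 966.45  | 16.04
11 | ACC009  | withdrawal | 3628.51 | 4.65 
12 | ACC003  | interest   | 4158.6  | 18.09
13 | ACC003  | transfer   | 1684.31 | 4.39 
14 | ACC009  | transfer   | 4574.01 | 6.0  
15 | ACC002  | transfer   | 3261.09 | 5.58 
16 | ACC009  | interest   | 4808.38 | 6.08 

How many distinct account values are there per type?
SELECT type, COUNT(DISTINCT account)
FROM transactions
GROUP BY type

Result:
  deposit: 1 distinct
  interest: 2 distinct
  payment: 2 distinct
  refund: 1 distinct
  transfer: 4 distinct
  withdrawal: 2 distinct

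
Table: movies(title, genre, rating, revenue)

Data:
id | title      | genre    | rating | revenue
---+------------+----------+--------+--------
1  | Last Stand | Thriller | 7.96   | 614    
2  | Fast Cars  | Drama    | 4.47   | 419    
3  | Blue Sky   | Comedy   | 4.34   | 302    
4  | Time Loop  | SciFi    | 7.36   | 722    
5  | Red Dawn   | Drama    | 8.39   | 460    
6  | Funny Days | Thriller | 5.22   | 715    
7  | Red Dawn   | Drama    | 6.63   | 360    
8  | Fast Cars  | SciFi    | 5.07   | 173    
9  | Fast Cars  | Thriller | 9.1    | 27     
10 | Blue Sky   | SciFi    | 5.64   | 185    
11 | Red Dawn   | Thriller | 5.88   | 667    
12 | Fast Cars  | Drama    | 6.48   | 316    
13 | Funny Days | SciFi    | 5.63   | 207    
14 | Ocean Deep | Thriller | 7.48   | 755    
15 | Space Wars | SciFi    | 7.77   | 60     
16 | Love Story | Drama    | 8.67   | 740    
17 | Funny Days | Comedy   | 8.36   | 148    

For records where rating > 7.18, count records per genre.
SELECT genre, COUNT(*)
FROM movies
WHERE rating > 7.18
GROUP BY genre

Note: WHERE filters rows before grouping.

Result:
  Comedy: 1
  Drama: 2
  SciFi: 2
  Thriller: 3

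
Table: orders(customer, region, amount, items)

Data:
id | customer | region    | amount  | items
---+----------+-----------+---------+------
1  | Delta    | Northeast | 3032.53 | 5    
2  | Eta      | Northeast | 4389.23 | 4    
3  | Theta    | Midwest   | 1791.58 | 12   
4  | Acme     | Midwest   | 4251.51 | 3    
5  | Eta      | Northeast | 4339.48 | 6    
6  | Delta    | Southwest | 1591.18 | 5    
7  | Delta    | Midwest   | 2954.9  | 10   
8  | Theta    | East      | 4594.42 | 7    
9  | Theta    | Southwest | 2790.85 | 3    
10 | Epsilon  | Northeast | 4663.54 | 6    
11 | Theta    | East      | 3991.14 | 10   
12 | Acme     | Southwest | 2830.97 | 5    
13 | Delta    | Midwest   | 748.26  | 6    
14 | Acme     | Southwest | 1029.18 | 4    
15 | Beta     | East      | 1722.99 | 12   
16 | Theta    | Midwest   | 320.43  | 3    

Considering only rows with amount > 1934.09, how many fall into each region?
SELECT region, COUNT(*)
FROM orders
WHERE amount > 1934.09
GROUP BY region

Note: WHERE filters rows before grouping.

Result:
  East: 2
  Midwest: 2
  Northeast: 4
  Southwest: 2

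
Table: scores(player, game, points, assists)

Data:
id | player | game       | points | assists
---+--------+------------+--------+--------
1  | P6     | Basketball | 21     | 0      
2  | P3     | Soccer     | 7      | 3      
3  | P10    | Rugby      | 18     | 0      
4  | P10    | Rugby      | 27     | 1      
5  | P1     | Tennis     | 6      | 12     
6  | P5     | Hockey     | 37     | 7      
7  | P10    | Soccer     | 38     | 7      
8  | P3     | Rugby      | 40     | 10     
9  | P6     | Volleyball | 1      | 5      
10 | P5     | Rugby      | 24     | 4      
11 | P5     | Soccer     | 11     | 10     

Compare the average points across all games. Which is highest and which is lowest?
SELECT game, AVG(points)
FROM scores
GROUP BY game
ORDER BY AVG(points)

All groups:
  Volleyball: 1.00
  Tennis: 6.00
  Soccer: 18.67
  Basketball: 21.00
  Rugby: 27.25
  Hockey: 37.00

Highest: Hockey (37.00)
Lowest: Volleyball (1.00)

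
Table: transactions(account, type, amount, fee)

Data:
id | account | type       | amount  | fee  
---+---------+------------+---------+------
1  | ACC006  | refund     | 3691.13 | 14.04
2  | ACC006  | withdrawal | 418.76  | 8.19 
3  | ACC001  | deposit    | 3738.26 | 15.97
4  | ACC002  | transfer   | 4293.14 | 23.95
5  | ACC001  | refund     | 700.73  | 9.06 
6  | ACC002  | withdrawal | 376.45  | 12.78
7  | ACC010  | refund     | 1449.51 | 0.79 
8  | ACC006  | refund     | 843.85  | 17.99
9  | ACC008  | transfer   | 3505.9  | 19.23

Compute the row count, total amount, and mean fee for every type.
SELECT type,
       COUNT(*) as cnt,
       SUM(amount) as total_amount,
       AVG(fee) as avg_fee
FROM transactions
GROUP BY type

Result:
  deposit: 1 records, 3738.26 total amount, 15.97 avg fee
  refund: 4 records, 6685.22 total amount, 10.47 avg fee
  transfer: 2 records, 7799.04 total amount, 21.59 avg fee
  withdrawal: 2 records, 795.21 total amount, 10.49 avg fee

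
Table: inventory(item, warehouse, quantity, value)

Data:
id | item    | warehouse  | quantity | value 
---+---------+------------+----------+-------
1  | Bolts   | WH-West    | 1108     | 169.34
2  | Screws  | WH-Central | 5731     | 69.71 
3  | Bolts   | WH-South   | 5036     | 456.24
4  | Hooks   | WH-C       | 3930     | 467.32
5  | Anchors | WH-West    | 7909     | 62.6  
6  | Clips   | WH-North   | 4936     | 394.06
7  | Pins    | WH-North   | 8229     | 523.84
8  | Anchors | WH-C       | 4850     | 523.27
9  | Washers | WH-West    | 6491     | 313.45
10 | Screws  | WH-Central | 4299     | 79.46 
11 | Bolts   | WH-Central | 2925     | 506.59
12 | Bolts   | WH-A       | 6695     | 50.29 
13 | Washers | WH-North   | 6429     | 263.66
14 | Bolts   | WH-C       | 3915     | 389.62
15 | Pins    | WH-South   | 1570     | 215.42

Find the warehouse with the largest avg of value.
SELECT warehouse, AVG(value) as val
FROM inventory
GROUP BY warehouse
ORDER BY val DESC
LIMIT 1

Result: WH-C with avg(value) = 460.07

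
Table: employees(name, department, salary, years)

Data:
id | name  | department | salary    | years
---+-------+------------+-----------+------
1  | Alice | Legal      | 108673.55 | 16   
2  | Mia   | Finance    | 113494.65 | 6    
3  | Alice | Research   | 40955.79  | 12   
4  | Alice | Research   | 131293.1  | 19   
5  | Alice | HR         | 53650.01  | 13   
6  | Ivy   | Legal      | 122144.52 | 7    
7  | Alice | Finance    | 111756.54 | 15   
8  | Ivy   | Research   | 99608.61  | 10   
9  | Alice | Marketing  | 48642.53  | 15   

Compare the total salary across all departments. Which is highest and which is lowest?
SELECT department, SUM(salary)
FROM employees
GROUP BY department
ORDER BY SUM(salary)

All groups:
  Marketing: 48642.53
  HR: 53650.01
  Finance: 225251.19
  Legal: 230818.07
  Research: 271857.50

Highest: Research (271857.50)
Lowest: Marketing (48642.53)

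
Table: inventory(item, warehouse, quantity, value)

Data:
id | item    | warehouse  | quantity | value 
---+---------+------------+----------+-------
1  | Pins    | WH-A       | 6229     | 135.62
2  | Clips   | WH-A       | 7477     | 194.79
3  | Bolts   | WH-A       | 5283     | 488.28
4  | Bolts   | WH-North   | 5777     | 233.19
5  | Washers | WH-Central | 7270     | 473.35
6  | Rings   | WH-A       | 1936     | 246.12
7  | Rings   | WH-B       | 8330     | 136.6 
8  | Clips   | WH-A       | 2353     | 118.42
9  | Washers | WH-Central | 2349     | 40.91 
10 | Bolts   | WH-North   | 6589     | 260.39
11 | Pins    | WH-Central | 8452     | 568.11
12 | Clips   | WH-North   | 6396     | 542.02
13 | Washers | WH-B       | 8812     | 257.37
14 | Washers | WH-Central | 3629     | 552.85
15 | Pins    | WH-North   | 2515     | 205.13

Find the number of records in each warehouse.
SELECT warehouse, COUNT(*) as count
FROM inventory
GROUP BY warehouse

Result:
  WH-A: 5
  WH-B: 2
  WH-Central: 4
  WH-North: 4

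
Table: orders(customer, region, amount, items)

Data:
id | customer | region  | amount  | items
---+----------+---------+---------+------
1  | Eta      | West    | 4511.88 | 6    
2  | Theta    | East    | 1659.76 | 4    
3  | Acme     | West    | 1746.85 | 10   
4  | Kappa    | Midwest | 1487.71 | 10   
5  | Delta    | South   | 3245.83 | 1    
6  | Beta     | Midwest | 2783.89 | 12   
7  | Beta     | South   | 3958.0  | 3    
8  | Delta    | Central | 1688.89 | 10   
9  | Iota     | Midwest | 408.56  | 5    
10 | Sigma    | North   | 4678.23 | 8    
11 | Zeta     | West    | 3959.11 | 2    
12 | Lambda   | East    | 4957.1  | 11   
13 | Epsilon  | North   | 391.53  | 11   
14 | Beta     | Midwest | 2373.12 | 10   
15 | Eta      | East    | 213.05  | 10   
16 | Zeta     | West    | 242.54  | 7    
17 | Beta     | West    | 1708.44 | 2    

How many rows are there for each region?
SELECT region, COUNT(*) as count
FROM orders
GROUP BY region

Result:
  Central: 1
  East: 3
  Midwest: 4
  North: 2
  South: 2
  West: 5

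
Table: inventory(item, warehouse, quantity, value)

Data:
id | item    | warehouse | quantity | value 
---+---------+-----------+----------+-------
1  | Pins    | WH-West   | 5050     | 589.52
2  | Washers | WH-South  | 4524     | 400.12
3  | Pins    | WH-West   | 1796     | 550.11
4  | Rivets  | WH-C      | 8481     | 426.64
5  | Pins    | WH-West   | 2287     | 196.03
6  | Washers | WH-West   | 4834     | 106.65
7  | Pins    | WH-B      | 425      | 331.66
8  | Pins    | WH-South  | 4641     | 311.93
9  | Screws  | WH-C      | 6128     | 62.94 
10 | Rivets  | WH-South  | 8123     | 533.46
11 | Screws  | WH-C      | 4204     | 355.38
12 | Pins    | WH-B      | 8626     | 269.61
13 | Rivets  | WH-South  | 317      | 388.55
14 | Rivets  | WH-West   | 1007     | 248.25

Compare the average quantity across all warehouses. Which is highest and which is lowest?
SELECT warehouse, AVG(quantity)
FROM inventory
GROUP BY warehouse
ORDER BY AVG(quantity)

All groups:
  WH-West: 2994.80
  WH-South: 4401.25
  WH-B: 4525.50
  WH-C: 6271.00

Highest: WH-C (6271.00)
Lowest: WH-West (2994.80)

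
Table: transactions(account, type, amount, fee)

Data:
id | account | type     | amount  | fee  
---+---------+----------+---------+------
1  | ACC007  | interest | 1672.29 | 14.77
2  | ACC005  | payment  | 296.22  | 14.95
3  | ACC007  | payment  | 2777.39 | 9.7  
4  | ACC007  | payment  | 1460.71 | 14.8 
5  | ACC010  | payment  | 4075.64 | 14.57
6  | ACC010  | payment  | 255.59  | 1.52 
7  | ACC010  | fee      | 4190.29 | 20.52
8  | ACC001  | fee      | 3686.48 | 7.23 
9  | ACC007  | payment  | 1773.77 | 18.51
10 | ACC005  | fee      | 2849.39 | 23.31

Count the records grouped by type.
SELECT type, COUNT(*) as count
FROM transactions
GROUP BY type

Result:
  fee: 3
  interest: 1
  payment: 6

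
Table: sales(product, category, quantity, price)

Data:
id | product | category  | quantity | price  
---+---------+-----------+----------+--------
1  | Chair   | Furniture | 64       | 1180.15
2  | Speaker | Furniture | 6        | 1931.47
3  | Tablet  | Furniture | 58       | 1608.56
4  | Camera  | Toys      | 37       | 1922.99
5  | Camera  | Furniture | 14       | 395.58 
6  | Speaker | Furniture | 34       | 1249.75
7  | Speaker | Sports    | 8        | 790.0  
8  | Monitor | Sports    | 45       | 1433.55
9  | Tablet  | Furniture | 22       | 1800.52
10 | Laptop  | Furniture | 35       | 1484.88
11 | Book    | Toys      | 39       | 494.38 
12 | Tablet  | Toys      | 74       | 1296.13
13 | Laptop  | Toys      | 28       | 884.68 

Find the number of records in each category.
SELECT category, COUNT(*) as count
FROM sales
GROUP BY category

Result:
  Furniture: 7
  Sports: 2
  Toys: 4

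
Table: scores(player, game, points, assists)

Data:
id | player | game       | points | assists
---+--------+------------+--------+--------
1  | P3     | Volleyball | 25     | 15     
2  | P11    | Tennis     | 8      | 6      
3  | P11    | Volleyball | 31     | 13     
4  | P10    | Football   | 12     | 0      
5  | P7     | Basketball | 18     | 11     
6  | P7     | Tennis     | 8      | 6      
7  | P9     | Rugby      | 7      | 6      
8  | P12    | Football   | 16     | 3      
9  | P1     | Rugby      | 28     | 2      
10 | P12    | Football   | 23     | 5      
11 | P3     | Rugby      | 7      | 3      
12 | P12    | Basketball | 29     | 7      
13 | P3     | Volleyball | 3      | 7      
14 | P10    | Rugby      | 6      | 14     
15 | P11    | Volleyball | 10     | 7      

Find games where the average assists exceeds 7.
SELECT game, AVG(assists)
FROM scores
GROUP BY game
HAVING AVG(assists) > 7

Result:
  Basketball: avg=9.00
  Volleyball: avg=10.50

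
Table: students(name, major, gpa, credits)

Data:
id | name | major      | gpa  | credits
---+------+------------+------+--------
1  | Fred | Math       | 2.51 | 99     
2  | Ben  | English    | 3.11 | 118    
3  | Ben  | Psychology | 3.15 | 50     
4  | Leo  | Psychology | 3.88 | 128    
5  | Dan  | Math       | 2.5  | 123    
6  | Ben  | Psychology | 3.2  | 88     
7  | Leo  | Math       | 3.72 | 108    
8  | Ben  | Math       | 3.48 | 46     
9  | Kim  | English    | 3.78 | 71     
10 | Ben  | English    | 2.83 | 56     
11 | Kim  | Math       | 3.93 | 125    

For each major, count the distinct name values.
SELECT major, COUNT(DISTINCT name)
FROM students
GROUP BY major

Result:
  English: 2 distinct
  Math: 5 distinct
  Psychology: 2 distinct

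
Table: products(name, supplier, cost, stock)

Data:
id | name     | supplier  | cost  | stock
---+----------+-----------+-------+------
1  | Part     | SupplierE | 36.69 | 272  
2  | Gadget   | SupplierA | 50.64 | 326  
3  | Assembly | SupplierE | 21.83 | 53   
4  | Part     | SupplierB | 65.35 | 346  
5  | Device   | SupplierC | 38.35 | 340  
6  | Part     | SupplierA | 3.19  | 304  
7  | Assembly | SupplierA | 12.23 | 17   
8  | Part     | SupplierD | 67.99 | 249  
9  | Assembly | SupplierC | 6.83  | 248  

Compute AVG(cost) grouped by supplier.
SELECT supplier, AVG(cost) as result
FROM products
GROUP BY supplier

Result:
  SupplierA: 22.02
  SupplierB: 65.35
  SupplierC: 22.59
  SupplierD: 67.99
  SupplierE: 29.26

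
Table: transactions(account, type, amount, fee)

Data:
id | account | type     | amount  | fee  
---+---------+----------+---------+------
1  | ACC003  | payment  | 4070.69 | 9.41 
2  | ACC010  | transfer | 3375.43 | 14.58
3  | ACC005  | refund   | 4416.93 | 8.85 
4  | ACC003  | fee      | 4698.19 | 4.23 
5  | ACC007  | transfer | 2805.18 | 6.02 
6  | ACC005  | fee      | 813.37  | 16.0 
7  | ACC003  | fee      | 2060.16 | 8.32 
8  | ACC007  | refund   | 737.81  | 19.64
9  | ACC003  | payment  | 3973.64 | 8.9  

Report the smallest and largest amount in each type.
SELECT type, MIN(amount), MAX(amount)
FROM transactions
GROUP BY type

Result:
  fee: min=813.37, max=4698.19
  payment: min=3973.64, max=4070.69
  refund: min=737.81, max=4416.93
  transfer: min=2805.18, max=3375.43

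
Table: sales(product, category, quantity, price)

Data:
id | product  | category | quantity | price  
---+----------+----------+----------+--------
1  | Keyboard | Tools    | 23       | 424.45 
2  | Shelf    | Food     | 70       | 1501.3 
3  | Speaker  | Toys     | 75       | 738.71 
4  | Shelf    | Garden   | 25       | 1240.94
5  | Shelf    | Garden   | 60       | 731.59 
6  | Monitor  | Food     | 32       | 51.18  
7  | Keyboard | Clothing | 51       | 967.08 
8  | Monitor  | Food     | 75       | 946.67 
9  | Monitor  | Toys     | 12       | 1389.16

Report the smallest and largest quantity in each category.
SELECT category, MIN(quantity), MAX(quantity)
FROM sales
GROUP BY category

Result:
  Clothing: min=51, max=51
  Food: min=32, max=75
  Garden: min=25, max=60
  Tools: min=23, max=23
  Toys: min=12, max=75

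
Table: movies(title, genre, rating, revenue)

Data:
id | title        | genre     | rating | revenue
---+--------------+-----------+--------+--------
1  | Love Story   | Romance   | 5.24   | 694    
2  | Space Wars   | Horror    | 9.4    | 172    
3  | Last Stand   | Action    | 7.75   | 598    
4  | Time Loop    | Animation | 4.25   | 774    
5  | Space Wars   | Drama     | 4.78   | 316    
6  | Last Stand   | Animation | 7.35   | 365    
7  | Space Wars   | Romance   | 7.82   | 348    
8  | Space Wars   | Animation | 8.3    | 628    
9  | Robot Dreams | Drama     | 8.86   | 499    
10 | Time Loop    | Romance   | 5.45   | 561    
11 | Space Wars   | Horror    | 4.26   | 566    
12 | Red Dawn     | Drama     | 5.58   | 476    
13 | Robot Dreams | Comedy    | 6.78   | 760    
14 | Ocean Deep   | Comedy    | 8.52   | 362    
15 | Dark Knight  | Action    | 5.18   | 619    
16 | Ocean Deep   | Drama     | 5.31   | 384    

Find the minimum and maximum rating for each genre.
SELECT genre, MIN(rating), MAX(rating)
FROM movies
GROUP BY genre

Result:
  Action: min=5.18, max=7.75
  Animation: min=4.25, max=8.30
  Comedy: min=6.78, max=8.52
  Drama: min=4.78, max=8.86
  Horror: min=4.26, max=9.40
  Romance: min=5.24, max=7.82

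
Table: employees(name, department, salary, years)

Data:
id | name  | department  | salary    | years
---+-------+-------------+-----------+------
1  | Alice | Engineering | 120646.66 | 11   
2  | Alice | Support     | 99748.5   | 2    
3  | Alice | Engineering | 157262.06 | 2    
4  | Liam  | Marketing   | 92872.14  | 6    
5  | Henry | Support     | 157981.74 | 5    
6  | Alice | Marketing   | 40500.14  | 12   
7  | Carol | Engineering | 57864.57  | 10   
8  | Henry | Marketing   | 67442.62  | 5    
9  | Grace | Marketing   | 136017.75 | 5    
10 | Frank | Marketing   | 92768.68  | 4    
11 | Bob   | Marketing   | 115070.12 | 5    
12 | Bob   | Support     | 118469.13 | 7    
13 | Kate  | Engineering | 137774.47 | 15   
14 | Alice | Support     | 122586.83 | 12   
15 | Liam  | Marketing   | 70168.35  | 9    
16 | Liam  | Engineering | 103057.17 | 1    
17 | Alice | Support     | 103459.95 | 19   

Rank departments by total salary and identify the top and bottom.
SELECT department, SUM(salary)
FROM employees
GROUP BY department
ORDER BY SUM(salary)

All groups:
  Engineering: 576604.93
  Support: 602246.15
  Marketing: 614839.80

Highest: Marketing (614839.80)
Lowest: Engineering (576604.93)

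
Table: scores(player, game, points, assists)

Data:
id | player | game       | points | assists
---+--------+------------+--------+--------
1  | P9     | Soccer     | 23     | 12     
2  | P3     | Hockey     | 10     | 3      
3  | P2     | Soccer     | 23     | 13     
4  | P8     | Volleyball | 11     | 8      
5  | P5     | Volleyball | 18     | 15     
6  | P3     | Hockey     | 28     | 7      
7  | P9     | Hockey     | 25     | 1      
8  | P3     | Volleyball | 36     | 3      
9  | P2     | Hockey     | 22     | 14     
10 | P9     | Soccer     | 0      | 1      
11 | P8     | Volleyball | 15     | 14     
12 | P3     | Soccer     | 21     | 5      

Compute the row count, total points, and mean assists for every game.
SELECT game,
       COUNT(*) as cnt,
       SUM(points) as total_points,
       AVG(assists) as avg_assists
FROM scores
GROUP BY game

Result:
  Hockey: 4 records, 85 total points, 6.25 avg assists
  Soccer: 4 records, 67 total points, 7.75 avg assists
  Volleyball: 4 records, 80 total points, 10.00 avg assists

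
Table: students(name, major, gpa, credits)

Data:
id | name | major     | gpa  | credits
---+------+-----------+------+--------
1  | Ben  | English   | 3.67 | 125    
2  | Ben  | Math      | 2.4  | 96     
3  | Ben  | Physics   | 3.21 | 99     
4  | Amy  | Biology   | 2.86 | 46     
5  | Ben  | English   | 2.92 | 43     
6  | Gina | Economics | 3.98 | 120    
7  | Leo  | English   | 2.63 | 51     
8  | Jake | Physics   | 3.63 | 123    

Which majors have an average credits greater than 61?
SELECT major, AVG(credits)
FROM students
GROUP BY major
HAVING AVG(credits) > 61

Result:
  Economics: avg=120.00
  English: avg=73.00
  Math: avg=96.00
  Physics: avg=111.00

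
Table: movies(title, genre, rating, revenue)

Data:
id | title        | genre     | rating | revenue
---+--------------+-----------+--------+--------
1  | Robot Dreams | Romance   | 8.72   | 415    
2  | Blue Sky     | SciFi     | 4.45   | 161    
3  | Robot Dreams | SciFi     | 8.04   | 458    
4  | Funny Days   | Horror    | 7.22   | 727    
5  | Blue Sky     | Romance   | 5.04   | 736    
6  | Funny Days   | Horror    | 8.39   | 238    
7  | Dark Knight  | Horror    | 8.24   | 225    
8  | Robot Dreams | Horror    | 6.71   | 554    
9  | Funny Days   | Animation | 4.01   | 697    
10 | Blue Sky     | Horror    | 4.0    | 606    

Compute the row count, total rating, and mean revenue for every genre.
SELECT genre,
       COUNT(*) as cnt,
       SUM(rating) as total_rating,
       AVG(revenue) as avg_revenue
FROM movies
GROUP BY genre

Result:
  Animation: 1 records, 4.01 total rating, 697.00 avg revenue
  Horror: 5 records, 34.56 total rating, 470.00 avg revenue
  Romance: 2 records, 13.76 total rating, 575.50 avg revenue
  SciFi: 2 records, 12.49 total rating, 309.50 avg revenue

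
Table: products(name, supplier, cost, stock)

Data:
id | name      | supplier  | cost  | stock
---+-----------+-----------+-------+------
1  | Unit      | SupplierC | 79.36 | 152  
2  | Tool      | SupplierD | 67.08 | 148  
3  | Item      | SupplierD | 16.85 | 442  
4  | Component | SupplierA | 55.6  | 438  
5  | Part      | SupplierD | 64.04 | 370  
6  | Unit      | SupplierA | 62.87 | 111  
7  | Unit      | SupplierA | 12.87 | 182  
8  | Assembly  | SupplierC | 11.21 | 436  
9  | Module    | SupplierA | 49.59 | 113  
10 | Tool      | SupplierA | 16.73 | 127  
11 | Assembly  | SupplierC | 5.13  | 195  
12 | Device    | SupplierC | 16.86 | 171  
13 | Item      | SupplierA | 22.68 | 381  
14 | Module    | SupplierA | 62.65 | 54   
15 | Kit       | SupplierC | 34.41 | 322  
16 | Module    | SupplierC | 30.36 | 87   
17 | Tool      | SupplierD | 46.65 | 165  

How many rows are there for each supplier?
SELECT supplier, COUNT(*) as count
FROM products
GROUP BY supplier

Result:
  SupplierA: 7
  SupplierC: 6
  SupplierD: 4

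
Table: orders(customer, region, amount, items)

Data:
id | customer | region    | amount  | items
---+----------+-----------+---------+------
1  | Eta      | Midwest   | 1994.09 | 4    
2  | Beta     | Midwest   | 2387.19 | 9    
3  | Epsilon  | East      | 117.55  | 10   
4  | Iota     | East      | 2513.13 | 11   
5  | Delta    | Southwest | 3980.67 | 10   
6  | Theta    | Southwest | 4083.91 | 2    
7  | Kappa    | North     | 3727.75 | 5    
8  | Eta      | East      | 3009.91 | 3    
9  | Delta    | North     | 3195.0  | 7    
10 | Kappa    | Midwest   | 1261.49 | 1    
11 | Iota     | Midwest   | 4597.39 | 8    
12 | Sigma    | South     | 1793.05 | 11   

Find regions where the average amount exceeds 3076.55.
SELECT region, AVG(amount)
FROM orders
GROUP BY region
HAVING AVG(amount) > 3076.55

Result:
  North: avg=3461.38
  Southwest: avg=4032.29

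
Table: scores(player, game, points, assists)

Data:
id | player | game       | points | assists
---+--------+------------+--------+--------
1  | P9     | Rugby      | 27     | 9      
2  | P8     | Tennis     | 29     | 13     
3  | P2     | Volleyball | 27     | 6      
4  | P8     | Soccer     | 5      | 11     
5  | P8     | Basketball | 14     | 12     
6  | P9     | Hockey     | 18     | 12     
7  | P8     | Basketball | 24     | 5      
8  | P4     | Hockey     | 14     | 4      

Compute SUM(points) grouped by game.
SELECT game, SUM(points) as result
FROM scores
GROUP BY game

Result:
  Basketball: 38
  Hockey: 32
  Rugby: 27
  Soccer: 5
  Tennis: 29
  Volleyball: 27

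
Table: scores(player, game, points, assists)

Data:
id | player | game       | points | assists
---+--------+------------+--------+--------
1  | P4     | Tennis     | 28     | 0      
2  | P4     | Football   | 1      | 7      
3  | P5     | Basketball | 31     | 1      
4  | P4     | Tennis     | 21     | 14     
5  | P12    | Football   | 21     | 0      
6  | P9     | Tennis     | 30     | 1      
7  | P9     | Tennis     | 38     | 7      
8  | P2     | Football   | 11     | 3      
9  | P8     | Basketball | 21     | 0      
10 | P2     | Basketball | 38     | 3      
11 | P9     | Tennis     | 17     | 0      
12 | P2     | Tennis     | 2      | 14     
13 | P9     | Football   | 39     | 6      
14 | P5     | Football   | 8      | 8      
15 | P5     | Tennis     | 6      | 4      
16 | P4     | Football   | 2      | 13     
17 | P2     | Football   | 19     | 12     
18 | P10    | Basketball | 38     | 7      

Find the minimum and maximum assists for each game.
SELECT game, MIN(assists), MAX(assists)
FROM scores
GROUP BY game

Result:
  Basketball: min=0, max=7
  Football: min=0, max=13
  Tennis: min=0, max=14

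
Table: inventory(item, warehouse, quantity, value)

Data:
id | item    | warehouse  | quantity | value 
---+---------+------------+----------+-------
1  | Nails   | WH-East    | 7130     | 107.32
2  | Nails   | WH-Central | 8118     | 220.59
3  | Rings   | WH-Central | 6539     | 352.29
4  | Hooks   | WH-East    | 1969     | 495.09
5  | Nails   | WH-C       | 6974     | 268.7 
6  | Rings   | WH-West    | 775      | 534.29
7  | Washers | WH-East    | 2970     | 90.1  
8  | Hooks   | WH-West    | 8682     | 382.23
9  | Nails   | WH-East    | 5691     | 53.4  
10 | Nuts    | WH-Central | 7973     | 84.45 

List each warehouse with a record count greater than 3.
SELECT warehouse, COUNT(*) as cnt
FROM inventory
GROUP BY warehouse
HAVING COUNT(*) > 3

Result:
  WH-East: 4

Note: HAVING filters groups after aggregation, WHERE filters rows before.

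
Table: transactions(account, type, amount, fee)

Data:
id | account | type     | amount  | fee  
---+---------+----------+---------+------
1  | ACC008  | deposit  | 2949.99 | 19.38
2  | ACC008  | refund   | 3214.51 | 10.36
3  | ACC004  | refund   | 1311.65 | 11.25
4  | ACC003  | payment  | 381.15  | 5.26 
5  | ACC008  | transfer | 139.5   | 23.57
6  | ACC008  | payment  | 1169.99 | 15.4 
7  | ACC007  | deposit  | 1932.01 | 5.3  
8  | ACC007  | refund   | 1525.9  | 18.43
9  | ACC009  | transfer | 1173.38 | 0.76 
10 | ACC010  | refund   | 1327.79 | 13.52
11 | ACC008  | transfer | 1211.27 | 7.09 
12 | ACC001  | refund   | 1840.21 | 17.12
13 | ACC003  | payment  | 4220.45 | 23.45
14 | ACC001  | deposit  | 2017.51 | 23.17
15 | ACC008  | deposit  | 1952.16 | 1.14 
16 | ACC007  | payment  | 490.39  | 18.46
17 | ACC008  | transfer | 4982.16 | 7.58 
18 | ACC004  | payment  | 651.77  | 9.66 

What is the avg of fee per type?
SELECT type, AVG(fee) as result
FROM transactions
GROUP BY type

Result:
  deposit: 12.25
  payment: 14.45
  refund: 14.14
  transfer: 9.75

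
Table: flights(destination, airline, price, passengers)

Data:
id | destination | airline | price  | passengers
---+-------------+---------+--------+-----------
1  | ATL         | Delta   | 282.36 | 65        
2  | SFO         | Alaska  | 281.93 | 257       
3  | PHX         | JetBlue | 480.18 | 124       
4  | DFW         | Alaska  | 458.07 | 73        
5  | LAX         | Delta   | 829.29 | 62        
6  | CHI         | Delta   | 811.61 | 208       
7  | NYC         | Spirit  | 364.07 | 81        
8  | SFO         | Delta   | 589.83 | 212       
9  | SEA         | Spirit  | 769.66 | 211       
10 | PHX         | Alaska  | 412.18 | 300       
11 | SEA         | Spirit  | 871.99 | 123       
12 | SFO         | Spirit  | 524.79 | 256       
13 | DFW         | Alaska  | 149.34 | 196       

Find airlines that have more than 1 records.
SELECT airline, COUNT(*) as cnt
FROM flights
GROUP BY airline
HAVING COUNT(*) > 1

Result:
  Alaska: 4
  Delta: 4
  Spirit: 4

Note: HAVING filters groups after aggregation, WHERE filters rows before.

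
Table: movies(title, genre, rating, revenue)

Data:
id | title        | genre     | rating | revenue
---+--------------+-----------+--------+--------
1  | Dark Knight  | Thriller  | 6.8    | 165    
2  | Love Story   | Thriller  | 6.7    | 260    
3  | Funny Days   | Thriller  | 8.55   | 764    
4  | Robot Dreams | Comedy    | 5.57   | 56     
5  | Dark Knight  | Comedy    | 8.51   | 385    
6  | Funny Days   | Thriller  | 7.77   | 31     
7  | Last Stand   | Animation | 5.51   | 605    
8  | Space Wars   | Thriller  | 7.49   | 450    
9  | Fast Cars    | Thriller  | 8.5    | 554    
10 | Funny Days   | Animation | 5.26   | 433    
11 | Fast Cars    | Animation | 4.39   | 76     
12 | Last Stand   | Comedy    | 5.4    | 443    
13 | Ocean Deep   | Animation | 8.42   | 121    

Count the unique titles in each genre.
SELECT genre, COUNT(DISTINCT title)
FROM movies
GROUP BY genre

Result:
  Animation: 4 distinct
  Comedy: 3 distinct
  Thriller: 5 distinct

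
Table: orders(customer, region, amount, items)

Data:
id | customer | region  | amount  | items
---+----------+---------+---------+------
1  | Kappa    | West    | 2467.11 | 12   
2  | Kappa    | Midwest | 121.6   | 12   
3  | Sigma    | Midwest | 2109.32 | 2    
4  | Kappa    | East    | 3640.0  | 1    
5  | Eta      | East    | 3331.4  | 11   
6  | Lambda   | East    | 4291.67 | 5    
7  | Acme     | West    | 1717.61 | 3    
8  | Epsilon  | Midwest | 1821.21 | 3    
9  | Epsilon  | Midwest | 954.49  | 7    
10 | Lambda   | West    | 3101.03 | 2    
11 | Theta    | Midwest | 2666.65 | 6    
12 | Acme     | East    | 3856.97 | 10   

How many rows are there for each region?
SELECT region, COUNT(*) as count
FROM orders
GROUP BY region

Result:
  East: 4
  Midwest: 5
  West: 3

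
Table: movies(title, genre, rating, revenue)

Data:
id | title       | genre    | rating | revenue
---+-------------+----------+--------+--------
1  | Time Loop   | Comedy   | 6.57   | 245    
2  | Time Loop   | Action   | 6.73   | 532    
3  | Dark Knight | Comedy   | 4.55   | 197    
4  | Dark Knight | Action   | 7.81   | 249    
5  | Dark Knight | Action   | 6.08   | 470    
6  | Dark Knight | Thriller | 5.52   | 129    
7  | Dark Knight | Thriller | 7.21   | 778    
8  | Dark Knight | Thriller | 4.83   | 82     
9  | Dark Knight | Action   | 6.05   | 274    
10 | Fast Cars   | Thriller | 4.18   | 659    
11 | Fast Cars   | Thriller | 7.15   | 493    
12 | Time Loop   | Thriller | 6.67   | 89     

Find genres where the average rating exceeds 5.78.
SELECT genre, AVG(rating)
FROM movies
GROUP BY genre
HAVING AVG(rating) > 5.78

Result:
  Action: avg=6.67
  Thriller: avg=5.93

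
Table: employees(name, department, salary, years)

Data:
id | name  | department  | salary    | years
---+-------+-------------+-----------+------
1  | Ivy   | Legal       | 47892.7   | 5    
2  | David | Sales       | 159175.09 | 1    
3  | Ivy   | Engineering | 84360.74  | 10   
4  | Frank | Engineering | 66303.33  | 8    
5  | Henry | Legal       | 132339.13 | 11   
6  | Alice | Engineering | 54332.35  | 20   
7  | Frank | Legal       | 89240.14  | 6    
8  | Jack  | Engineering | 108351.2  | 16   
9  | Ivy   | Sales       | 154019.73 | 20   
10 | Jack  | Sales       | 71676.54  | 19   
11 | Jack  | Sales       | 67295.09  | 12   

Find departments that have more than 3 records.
SELECT department, COUNT(*) as cnt
FROM employees
GROUP BY department
HAVING COUNT(*) > 3

Result:
  Engineering: 4
  Sales: 4

Note: HAVING filters groups after aggregation, WHERE filters rows before.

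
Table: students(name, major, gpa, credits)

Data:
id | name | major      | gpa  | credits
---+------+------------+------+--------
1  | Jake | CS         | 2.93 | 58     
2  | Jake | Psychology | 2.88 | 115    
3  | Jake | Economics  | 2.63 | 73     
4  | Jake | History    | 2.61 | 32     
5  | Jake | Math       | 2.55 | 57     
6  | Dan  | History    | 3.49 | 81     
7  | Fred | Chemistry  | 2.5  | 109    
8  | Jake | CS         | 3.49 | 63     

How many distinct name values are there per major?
SELECT major, COUNT(DISTINCT name)
FROM students
GROUP BY major

Result:
  CS: 1 distinct
  Chemistry: 1 distinct
  Economics: 1 distinct
  History: 2 distinct
  Math: 1 distinct
  Psychology: 1 distinct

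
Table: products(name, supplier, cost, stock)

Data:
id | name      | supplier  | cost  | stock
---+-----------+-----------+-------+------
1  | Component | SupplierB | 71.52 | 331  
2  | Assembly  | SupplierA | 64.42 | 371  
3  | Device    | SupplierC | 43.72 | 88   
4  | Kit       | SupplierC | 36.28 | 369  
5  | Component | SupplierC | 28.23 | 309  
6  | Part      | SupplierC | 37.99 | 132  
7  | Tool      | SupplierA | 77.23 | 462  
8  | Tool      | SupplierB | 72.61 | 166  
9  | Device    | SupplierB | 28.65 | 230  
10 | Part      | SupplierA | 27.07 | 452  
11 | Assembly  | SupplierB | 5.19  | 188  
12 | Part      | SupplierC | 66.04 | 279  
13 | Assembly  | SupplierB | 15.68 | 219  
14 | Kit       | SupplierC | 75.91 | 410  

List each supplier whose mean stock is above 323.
SELECT supplier, AVG(stock)
FROM products
GROUP BY supplier
HAVING AVG(stock) > 323

Result:
  SupplierA: avg=428.33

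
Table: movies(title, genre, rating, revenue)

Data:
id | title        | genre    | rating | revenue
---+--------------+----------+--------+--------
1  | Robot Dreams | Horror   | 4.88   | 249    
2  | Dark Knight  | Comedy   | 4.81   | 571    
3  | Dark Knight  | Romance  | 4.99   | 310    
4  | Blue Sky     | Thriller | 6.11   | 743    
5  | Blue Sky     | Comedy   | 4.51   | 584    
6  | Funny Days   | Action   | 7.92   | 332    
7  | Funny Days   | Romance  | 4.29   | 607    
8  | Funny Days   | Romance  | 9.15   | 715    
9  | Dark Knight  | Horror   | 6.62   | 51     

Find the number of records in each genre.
SELECT genre, COUNT(*) as count
FROM movies
GROUP BY genre

Result:
  Action: 1
  Comedy: 2
  Horror: 2
  Romance: 3
  Thriller: 1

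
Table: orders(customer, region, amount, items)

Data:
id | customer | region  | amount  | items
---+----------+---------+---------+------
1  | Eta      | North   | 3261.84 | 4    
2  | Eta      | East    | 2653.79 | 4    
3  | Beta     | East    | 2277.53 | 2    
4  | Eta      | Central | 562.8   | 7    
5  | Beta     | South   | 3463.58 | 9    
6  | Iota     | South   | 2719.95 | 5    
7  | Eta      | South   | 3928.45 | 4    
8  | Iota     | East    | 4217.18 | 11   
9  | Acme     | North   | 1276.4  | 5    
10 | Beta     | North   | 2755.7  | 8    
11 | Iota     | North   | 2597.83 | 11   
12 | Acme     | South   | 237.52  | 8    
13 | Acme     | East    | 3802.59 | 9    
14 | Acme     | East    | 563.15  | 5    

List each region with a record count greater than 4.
SELECT region, COUNT(*) as cnt
FROM orders
GROUP BY region
HAVING COUNT(*) > 4

Result:
  East: 5

Note: HAVING filters groups after aggregation, WHERE filters rows before.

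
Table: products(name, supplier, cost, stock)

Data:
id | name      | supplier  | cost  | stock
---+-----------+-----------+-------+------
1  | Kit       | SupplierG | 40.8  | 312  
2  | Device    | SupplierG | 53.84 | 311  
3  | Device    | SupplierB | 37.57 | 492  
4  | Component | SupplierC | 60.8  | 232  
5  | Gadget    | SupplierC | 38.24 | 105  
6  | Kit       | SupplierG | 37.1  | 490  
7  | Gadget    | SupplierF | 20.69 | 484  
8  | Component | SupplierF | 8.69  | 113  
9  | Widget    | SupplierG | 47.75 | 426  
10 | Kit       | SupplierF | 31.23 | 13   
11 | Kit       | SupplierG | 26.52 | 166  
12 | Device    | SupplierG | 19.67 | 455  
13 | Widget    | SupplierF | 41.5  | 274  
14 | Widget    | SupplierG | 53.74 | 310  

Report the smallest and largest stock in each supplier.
SELECT supplier, MIN(stock), MAX(stock)
FROM products
GROUP BY supplier

Result:
  SupplierB: min=492, max=492
  SupplierC: min=105, max=232
  SupplierF: min=13, max=484
  SupplierG: min=166, max=490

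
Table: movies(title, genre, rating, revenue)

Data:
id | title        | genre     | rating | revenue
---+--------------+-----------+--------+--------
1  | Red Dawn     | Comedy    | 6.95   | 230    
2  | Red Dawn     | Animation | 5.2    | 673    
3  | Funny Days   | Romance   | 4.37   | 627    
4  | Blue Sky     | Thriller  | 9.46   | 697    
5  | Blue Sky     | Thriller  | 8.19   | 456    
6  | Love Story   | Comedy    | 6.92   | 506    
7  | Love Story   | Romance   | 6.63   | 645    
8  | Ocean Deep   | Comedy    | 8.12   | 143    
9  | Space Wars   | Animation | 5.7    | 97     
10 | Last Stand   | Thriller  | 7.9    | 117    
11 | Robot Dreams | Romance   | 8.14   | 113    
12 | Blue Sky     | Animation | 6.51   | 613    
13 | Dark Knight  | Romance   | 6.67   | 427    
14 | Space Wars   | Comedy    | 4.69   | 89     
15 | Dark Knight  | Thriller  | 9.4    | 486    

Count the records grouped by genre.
SELECT genre, COUNT(*) as count
FROM movies
GROUP BY genre

Result:
  Animation: 3
  Comedy: 4
  Romance: 4
  Thriller: 4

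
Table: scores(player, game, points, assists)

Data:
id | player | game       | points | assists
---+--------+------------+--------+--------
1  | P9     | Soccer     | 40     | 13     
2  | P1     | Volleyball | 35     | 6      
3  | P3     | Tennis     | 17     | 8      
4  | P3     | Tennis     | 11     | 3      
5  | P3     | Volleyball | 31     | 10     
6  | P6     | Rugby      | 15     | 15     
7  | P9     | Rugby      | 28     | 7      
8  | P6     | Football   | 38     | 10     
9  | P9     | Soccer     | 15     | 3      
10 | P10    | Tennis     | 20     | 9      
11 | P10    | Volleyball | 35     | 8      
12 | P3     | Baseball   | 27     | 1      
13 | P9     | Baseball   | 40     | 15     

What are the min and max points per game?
SELECT game, MIN(points), MAX(points)
FROM scores
GROUP BY game

Result:
  Baseball: min=27, max=40
  Football: min=38, max=38
  Rugby: min=15, max=28
  Soccer: min=15, max=40
  Tennis: min=11, max=20
  Volleyball: min=31, max=35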